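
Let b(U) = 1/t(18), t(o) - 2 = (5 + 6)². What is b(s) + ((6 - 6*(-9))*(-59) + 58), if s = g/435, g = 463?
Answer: -428285/123 ≈ -3482.0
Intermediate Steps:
t(o) = 123 (t(o) = 2 + (5 + 6)² = 2 + 11² = 2 + 121 = 123)
s = 463/435 ≈ 1.0644
b(U) = 1/123
b(s) + ((6 - 6*(-9))*(-59) + 58) = 1/123 + ((6 - 6*(-9))*(-59) + 58) = 1/123 + ((6 + 54)*(-59) + 58) = 1/123 + (60*(-59) + 58) = 1/123 + (-3540 + 58) = 1/123 - 3482 = -428285/123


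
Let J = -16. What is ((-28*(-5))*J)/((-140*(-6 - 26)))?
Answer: -½ ≈ -0.50000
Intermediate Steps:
((-28*(-5))*J)/((-140*(-6 - 26))) = (-28*(-5)*(-16))/((-140*(-6 - 26))) = (140*(-16))/((-140*(-32))) = -2240/4480 = -2240*1/4480 = -½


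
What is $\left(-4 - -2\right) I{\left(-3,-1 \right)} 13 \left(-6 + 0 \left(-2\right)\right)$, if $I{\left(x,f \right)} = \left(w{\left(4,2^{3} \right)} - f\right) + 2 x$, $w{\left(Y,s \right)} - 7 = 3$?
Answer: $780$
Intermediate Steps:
$w{\left(Y,s \right)} = 10$ ($w{\left(Y,s \right)} = 7 + 3 = 10$)
$I{\left(x,f \right)} = 10 - f + 2 x$ ($I{\left(x,f \right)} = \left(10 - f\right) + 2 x = 10 - f + 2 x$)
$\left(-4 - -2\right) I{\left(-3,-1 \right)} 13 \left(-6 + 0 \left(-2\right)\right) = \left(-4 - -2\right) \left(10 - -1 + 2 \left(-3\right)\right) 13 \left(-6 + 0 \left(-2\right)\right) = \left(-4 + 2\right) \left(10 + 1 - 6\right) 13 \left(-6 + 0\right) = \left(-2\right) 5 \cdot 13 \left(-6\right) = \left(-10\right) \left(-78\right) = 780$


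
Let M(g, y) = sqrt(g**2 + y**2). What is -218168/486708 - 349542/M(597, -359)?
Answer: -54542/121677 - 174771*sqrt(485290)/242645 ≈ -502.21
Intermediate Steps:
-218168/486708 - 349542/M(597, -359) = -218168/486708 - 349542/sqrt(597**2 + (-359)**2) = -218168*1/486708 - 349542/sqrt(356409 + 128881) = -54542/121677 - 349542*sqrt(485290)/485290 = -54542/121677 - 174771*sqrt(485290)/242645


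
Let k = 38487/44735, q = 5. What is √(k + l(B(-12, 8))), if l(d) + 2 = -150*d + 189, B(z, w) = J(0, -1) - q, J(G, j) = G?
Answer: √1876865066770/44735 ≈ 30.625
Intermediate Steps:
B(z, w) = -5 (B(z, w) = 0 - 1*5 = 0 - 5 = -5)
l(d) = 187 - 150*d (l(d) = -2 + (-150*d + 189) = -2 + (189 - 150*d) = 187 - 150*d)
k = 38487/44735 (k = 38487*(1/44735) = 38487/44735 ≈ 0.86033)
√(k + l(B(-12, 8))) = √(38487/44735 + (187 - 150*(-5))) = √(38487/44735 + (187 + 750)) = √(38487/44735 + 937) = √(41955182/44735) = √1876865066770/44735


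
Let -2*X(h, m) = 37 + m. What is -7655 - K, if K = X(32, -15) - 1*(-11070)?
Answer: -18714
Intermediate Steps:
X(h, m) = -37/2 - m/2 (X(h, m) = -(37 + m)/2 = -37/2 - m/2)
K = 11059 (K = (-37/2 - ½*(-15)) - 1*(-11070) = (-37/2 + 15/2) + 11070 = -11 + 11070 = 11059)
-7655 - K = -7655 - 1*11059 = -7655 - 11059 = -18714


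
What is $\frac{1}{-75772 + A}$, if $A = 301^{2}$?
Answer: $\frac{1}{14829} \approx 6.7435 \cdot 10^{-5}$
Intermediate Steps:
$A = 90601$
$\frac{1}{-75772 + A} = \frac{1}{-75772 + 90601} = \frac{1}{14829}$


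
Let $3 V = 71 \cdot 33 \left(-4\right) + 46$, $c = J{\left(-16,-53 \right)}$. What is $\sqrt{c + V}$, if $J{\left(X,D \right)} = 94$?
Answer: $\frac{2 i \sqrt{6783}}{3} \approx 54.906 i$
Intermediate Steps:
$c = 94$
$V = - \frac{9326}{3}$ ($V = \frac{71 \cdot 33 \left(-4\right) + 46}{3} = \frac{71 \left(-132\right) + 46}{3} = \frac{-9372 + 46}{3} = \frac{1}{3} \left(-9326\right) = - \frac{9326}{3} \approx -3108.7$)
$\sqrt{c + V} = \sqrt{94 - \frac{9326}{3}} = \sqrt{- \frac{9044}{3}} = \frac{2 i \sqrt{6783}}{3}$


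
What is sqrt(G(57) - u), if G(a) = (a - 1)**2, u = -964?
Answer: 10*sqrt(41) ≈ 64.031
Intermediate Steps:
G(a) = (-1 + a)**2
sqrt(G(57) - u) = sqrt((-1 + 57)**2 - 1*(-964)) = sqrt(56**2 + 964) = sqrt(3136 + 964) = sqrt(4100) = 10*sqrt(41)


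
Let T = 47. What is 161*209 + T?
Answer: 33696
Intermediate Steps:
161*209 + T = 161*209 + 47 = 33649 + 47 = 33696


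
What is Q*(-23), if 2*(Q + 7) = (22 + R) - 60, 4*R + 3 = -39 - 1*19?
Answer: 6187/8 ≈ 773.38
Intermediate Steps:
R = -61/4 (R = -¾ + (-39 - 1*19)/4 = -¾ + (-39 - 19)/4 = -¾ + (¼)*(-58) = -¾ - 29/2 = -61/4 ≈ -15.250)
Q = -269/8 (Q = -7 + ((22 - 61/4) - 60)/2 = -7 + (27/4 - 60)/2 = -7 + (½)*(-213/4) = -7 - 213/8 = -269/8 ≈ -33.625)
Q*(-23) = -269/8*(-23) = 6187/8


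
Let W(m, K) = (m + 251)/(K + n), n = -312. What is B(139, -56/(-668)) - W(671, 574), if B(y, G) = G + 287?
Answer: 6203546/21877 ≈ 283.56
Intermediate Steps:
B(y, G) = 287 + G
W(m, K) = (251 + m)/(-312 + K) (W(m, K) = (m + 251)/(K - 312) = (251 + m)/(-312 + K))
B(139, -56/(-668)) - W(671, 574) = (287 - 56/(-668)) - (251 + 671)/(-312 + 574) = (287 - 56*(-1/668)) - 922/262 = (287 + 14/167) - 922/262 = 47943/167 - 1*461/131 = 47943/167 - 461/131 = 6203546/21877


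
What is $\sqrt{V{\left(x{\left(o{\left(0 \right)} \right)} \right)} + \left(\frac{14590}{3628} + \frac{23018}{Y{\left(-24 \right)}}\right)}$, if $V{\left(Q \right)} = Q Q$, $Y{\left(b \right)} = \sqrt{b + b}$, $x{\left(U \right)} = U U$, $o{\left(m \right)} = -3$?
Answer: $\frac{\sqrt{2517942654 - 56807204046 i \sqrt{3}}}{5442} \approx 41.282 - 40.239 i$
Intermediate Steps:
$x{\left(U \right)} = U^{2}$
$Y{\left(b \right)} = \sqrt{2} \sqrt{b}$ ($Y{\left(b \right)} = \sqrt{2 b} = \sqrt{2} \sqrt{b}$)
$V{\left(Q \right)} = Q^{2}$
$\sqrt{V{\left(x{\left(o{\left(0 \right)} \right)} \right)} + \left(\frac{14590}{3628} + \frac{23018}{Y{\left(-24 \right)}}\right)} = \sqrt{\left(\left(-3\right)^{2}\right)^{2} + \left(\frac{14590}{3628} + \frac{23018}{\sqrt{2} \sqrt{-24}}\right)} = \sqrt{9^{2} + \left(14590 \cdot \frac{1}{3628} + \frac{23018}{\sqrt{2} \cdot 2 i \sqrt{6}}\right)} = \sqrt{81 + \left(\frac{7295}{1814} + \frac{23018}{4 i \sqrt{3}}\right)} = \sqrt{81 + \left(\frac{7295}{1814} + 23018 \left(- \frac{i \sqrt{3}}{12}\right)\right)} = \sqrt{81 + \left(\frac{7295}{1814} - \frac{11509 i \sqrt{3}}{6}\right)} = \sqrt{\frac{154229}{1814} - \frac{11509 i \sqrt{3}}{6}}$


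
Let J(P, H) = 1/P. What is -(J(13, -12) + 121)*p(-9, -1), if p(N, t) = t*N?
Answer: -14166/13 ≈ -1089.7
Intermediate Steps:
p(N, t) = N*t
-(J(13, -12) + 121)*p(-9, -1) = -(1/13 + 121)*(-9*(-1)) = -(1/13 + 121)*9 = -1574*9/13 = -1*14166/13 = -14166/13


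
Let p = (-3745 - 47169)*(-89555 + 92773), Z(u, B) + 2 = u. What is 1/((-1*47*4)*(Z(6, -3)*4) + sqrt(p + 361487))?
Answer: -3008/172527829 - I*sqrt(163479765)/172527829 ≈ -1.7435e-5 - 7.4109e-5*I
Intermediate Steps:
Z(u, B) = -2 + u
p = -163841252 (p = -50914*3218 = -163841252)
1/((-1*47*4)*(Z(6, -3)*4) + sqrt(p + 361487)) = 1/((-1*47*4)*((-2 + 6)*4) + sqrt(-163841252 + 361487)) = 1/((-47*4)*(4*4) + sqrt(-163479765)) = 1/(-188*16 + I*sqrt(163479765)) = 1/(-3008 + I*sqrt(163479765))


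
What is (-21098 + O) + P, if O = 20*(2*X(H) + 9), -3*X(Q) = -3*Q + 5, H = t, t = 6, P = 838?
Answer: -59720/3 ≈ -19907.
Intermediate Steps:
H = 6
X(Q) = -5/3 + Q (X(Q) = -(-3*Q + 5)/3 = -(5 - 3*Q)/3 = -5/3 + Q)
O = 1060/3 (O = 20*(2*(-5/3 + 6) + 9) = 20*(2*(13/3) + 9) = 20*(26/3 + 9) = 20*(53/3) = 1060/3 ≈ 353.33)
(-21098 + O) + P = (-21098 + 1060/3) + 838 = -62234/3 + 838 = -59720/3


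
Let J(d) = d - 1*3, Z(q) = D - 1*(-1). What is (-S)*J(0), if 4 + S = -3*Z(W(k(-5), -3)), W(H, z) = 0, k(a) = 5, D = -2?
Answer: -3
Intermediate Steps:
Z(q) = -1 (Z(q) = -2 - 1*(-1) = -2 + 1 = -1)
J(d) = -3 + d (J(d) = d - 3 = -3 + d)
S = -1 (S = -4 - 3*(-1) = -4 + 3 = -1)
(-S)*J(0) = (-1*(-1))*(-3 + 0) = 1*(-3) = -3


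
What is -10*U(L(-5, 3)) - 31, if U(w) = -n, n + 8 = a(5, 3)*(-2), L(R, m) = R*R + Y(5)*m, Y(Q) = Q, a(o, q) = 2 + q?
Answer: -211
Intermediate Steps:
L(R, m) = R**2 + 5*m (L(R, m) = R*R + 5*m = R**2 + 5*m)
n = -18 (n = -8 + (2 + 3)*(-2) = -8 + 5*(-2) = -8 - 10 = -18)
U(w) = 18 (U(w) = -1*(-18) = 18)
-10*U(L(-5, 3)) - 31 = -10*18 - 31 = -180 - 31 = -211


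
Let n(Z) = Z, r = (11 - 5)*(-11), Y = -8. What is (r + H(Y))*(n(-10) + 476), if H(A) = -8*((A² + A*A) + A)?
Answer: -478116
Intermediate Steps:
r = -66 (r = 6*(-11) = -66)
H(A) = -16*A² - 8*A (H(A) = -8*((A² + A²) + A) = -8*(2*A² + A) = -8*(A + 2*A²) = -16*A² - 8*A)
(r + H(Y))*(n(-10) + 476) = (-66 - 8*(-8)*(1 + 2*(-8)))*(-10 + 476) = (-66 - 8*(-8)*(1 - 16))*466 = (-66 - 8*(-8)*(-15))*466 = (-66 - 960)*466 = -1026*466 = -478116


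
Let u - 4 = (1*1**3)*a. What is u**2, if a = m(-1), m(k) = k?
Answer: 9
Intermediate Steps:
a = -1
u = 3 (u = 4 + (1*1**3)*(-1) = 4 + (1*1)*(-1) = 4 + 1*(-1) = 4 - 1 = 3)
u**2 = 3**2 = 9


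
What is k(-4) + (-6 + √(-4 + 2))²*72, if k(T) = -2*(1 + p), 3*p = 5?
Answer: 7328/3 - 864*I*√2 ≈ 2442.7 - 1221.9*I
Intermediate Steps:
p = 5/3 (p = (⅓)*5 = 5/3 ≈ 1.6667)
k(T) = -16/3 (k(T) = -2*(1 + 5/3) = -2*8/3 = -16/3)
k(-4) + (-6 + √(-4 + 2))²*72 = -16/3 + (-6 + √(-4 + 2))²*72 = -16/3 + (-6 + √(-2))²*72 = -16/3 + (-6 + I*√2)²*72 = -16/3 + 72*(-6 + I*√2)²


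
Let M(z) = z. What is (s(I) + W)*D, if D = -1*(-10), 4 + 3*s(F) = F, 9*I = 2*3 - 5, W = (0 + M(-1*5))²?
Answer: 6400/27 ≈ 237.04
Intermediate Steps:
W = 25 (W = (0 - 1*5)² = (0 - 5)² = (-5)² = 25)
I = ⅑ (I = (2*3 - 5)/9 = (6 - 5)/9 = (⅑)*1 = ⅑ ≈ 0.11111)
s(F) = -4/3 + F/3
D = 10
(s(I) + W)*D = ((-4/3 + (⅓)*(⅑)) + 25)*10 = ((-4/3 + 1/27) + 25)*10 = (-35/27 + 25)*10 = (640/27)*10 = 6400/27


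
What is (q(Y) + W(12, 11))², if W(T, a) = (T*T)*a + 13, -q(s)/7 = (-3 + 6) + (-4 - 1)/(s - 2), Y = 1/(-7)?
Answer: 21893041/9 ≈ 2.4326e+6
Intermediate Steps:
Y = -⅐ ≈ -0.14286
q(s) = -21 + 35/(-2 + s) (q(s) = -7*((-3 + 6) + (-4 - 1)/(s - 2)) = -7*(3 - 5/(-2 + s)) = -21 + 35/(-2 + s))
W(T, a) = 13 + a*T² (W(T, a) = T²*a + 13 = a*T² + 13 = 13 + a*T²)
(q(Y) + W(12, 11))² = (7*(11 - 3*(-⅐))/(-2 - ⅐) + (13 + 11*12²))² = (7*(11 + 3/7)/(-15/7) + (13 + 11*144))² = (7*(-7/15)*(80/7) + (13 + 1584))² = (-112/3 + 1597)² = (4679/3)² = 21893041/9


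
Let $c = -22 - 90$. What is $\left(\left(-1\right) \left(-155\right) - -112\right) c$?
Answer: $-29904$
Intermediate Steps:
$c = -112$ ($c = -22 - 90 = -112$)
$\left(\left(-1\right) \left(-155\right) - -112\right) c = \left(\left(-1\right) \left(-155\right) - -112\right) \left(-112\right) = \left(155 + 112\right) \left(-112\right) = 267 \left(-112\right) = -29904$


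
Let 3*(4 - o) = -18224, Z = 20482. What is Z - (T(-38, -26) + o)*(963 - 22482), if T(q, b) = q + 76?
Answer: 131645032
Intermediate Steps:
T(q, b) = 76 + q
o = 18236/3 (o = 4 - ⅓*(-18224) = 4 + 18224/3 = 18236/3 ≈ 6078.7)
Z - (T(-38, -26) + o)*(963 - 22482) = 20482 - ((76 - 38) + 18236/3)*(963 - 22482) = 20482 - (38 + 18236/3)*(-21519) = 20482 - 18350*(-21519)/3 = 20482 - 1*(-131624550) = 20482 + 131624550 = 131645032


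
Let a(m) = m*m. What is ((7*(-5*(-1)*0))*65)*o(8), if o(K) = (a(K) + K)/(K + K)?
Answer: 0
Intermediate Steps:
a(m) = m²
o(K) = (K + K²)/(2*K) (o(K) = (K² + K)/(K + K) = (K + K²)/((2*K)) = (K + K²)*(1/(2*K)) = (K + K²)/(2*K))
((7*(-5*(-1)*0))*65)*o(8) = ((7*(-5*(-1)*0))*65)*(½ + (½)*8) = ((7*(5*0))*65)*(½ + 4) = ((7*0)*65)*(9/2) = (0*65)*(9/2) = 0*(9/2) = 0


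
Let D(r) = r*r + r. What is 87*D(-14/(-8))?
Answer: 6699/16 ≈ 418.69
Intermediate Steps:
D(r) = r + r² (D(r) = r² + r = r + r²)
87*D(-14/(-8)) = 87*((-14/(-8))*(1 - 14/(-8))) = 87*((-14*(-⅛))*(1 - 14*(-⅛))) = 87*(7*(1 + 7/4)/4) = 87*((7/4)*(11/4)) = 87*(77/16) = 6699/16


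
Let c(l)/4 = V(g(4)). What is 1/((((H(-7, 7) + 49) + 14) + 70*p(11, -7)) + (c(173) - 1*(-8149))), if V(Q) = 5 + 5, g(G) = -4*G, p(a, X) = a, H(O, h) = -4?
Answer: 1/9018 ≈ 0.00011089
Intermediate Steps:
V(Q) = 10
c(l) = 40 (c(l) = 4*10 = 40)
1/((((H(-7, 7) + 49) + 14) + 70*p(11, -7)) + (c(173) - 1*(-8149))) = 1/((((-4 + 49) + 14) + 70*11) + (40 - 1*(-8149))) = 1/(((45 + 14) + 770) + (40 + 8149)) = 1/((59 + 770) + 8189) = 1/(829 + 8189) = 1/9018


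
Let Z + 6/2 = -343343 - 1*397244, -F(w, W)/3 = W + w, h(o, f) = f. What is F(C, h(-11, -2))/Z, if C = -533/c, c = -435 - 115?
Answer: -1701/407324500 ≈ -4.1760e-6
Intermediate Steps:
c = -550
C = 533/550 (C = -533/(-550) = -533*(-1/550) = 533/550 ≈ 0.96909)
F(w, W) = -3*W - 3*w (F(w, W) = -3*(W + w) = -3*W - 3*w)
Z = -740590 (Z = -3 + (-343343 - 1*397244) = -3 + (-343343 - 397244) = -3 - 740587 = -740590)
F(C, h(-11, -2))/Z = (-3*(-2) - 3*533/550)/(-740590) = (6 - 1599/550)*(-1/740590) = (1701/550)*(-1/740590) = -1701/407324500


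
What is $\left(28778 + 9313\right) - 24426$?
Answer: $13665$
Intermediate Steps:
$\left(28778 + 9313\right) - 24426 = 38091 - 24426 = 13665$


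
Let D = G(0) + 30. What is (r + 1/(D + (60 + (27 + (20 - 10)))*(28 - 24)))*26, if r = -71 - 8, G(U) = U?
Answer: -429273/209 ≈ -2053.9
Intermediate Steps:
D = 30 (D = 0 + 30 = 30)
r = -79
(r + 1/(D + (60 + (27 + (20 - 10)))*(28 - 24)))*26 = (-79 + 1/(30 + (60 + (27 + (20 - 10)))*(28 - 24)))*26 = (-79 + 1/(30 + (60 + (27 + 10))*4))*26 = (-79 + 1/(30 + (60 + 37)*4))*26 = (-79 + 1/(30 + 97*4))*26 = (-79 + 1/(30 + 388))*26 = (-79 + 1/418)*26 = -33021/418*26 = -429273/209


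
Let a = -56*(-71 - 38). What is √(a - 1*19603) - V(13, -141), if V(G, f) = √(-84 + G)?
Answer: I*(√13499 - √71) ≈ 107.76*I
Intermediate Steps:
a = 6104 (a = -56*(-109) = 6104)
√(a - 1*19603) - V(13, -141) = √(6104 - 1*19603) - √(-84 + 13) = √(6104 - 19603) - √(-71) = √(-13499) - I*√71 = I*√13499 - I*√71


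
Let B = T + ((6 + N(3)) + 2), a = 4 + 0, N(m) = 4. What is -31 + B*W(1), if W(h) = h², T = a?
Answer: -15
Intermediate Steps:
a = 4
T = 4
B = 16 (B = 4 + ((6 + 4) + 2) = 4 + (10 + 2) = 4 + 12 = 16)
-31 + B*W(1) = -31 + 16*1² = -31 + 16*1 = -31 + 16 = -15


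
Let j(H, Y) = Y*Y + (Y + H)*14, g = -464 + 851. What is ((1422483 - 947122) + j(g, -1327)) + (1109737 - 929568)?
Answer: 2403299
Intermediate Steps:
g = 387
j(H, Y) = Y² + 14*H + 14*Y (j(H, Y) = Y² + (H + Y)*14 = Y² + (14*H + 14*Y) = Y² + 14*H + 14*Y)
((1422483 - 947122) + j(g, -1327)) + (1109737 - 929568) = ((1422483 - 947122) + ((-1327)² + 14*387 + 14*(-1327))) + (1109737 - 929568) = (475361 + (1760929 + 5418 - 18578)) + 180169 = (475361 + 1747769) + 180169 = 2223130 + 180169 = 2403299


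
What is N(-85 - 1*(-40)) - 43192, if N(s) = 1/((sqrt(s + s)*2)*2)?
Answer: -43192 - I*sqrt(10)/120 ≈ -43192.0 - 0.026352*I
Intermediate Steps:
N(s) = sqrt(2)/(8*sqrt(s)) (N(s) = 1/((sqrt(2*s)*2)*2) = 1/(((sqrt(2)*sqrt(s))*2)*2) = 1/((2*sqrt(2)*sqrt(s))*2) = 1/(4*sqrt(2)*sqrt(s)) = sqrt(2)/(8*sqrt(s)))
N(-85 - 1*(-40)) - 43192 = sqrt(2)/(8*sqrt(-85 - 1*(-40))) - 43192 = sqrt(2)/(8*sqrt(-85 + 40)) - 43192 = sqrt(2)/(8*sqrt(-45)) - 43192 = sqrt(2)*(-I*sqrt(5)/15)/8 - 43192 = -I*sqrt(10)/120 - 43192 = -43192 - I*sqrt(10)/120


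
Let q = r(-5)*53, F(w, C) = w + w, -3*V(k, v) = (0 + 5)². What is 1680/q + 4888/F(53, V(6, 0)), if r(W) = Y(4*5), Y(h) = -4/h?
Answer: -5956/53 ≈ -112.38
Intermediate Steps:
r(W) = -⅕ (r(W) = -4/(4*5) = -4/20 = -4*1/20 = -⅕)
V(k, v) = -25/3 (V(k, v) = -(0 + 5)²/3 = -⅓*5² = -⅓*25 = -25/3)
F(w, C) = 2*w
q = -53/5 (q = -⅕*53 = -53/5 ≈ -10.600)
1680/q + 4888/F(53, V(6, 0)) = 1680/(-53/5) + 4888/((2*53)) = 1680*(-5/53) + 4888/106 = -8400/53 + 4888*(1/106) = -8400/53 + 2444/53 = -5956/53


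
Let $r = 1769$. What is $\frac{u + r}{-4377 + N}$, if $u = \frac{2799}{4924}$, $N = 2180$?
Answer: $- \frac{8713355}{10818028} \approx -0.80545$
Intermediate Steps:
$u = \frac{2799}{4924}$ ($u = 2799 \cdot \frac{1}{4924} = \frac{2799}{4924} \approx 0.56844$)
$\frac{u + r}{-4377 + N} = \frac{\frac{2799}{4924} + 1769}{-4377 + 2180} = \frac{8713355}{4924 \left(-2197\right)} = \frac{8713355}{4924} \left(- \frac{1}{2197}\right) = - \frac{8713355}{10818028}$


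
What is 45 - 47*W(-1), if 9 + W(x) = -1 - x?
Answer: 468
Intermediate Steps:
W(x) = -10 - x (W(x) = -9 + (-1 - x) = -10 - x)
45 - 47*W(-1) = 45 - 47*(-10 - 1*(-1)) = 45 - 47*(-10 + 1) = 45 - 47*(-9) = 45 + 423 = 468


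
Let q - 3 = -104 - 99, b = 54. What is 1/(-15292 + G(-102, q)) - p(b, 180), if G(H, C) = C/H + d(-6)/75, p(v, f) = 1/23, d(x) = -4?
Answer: -19524193/448381964 ≈ -0.043544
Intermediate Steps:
q = -200 (q = 3 + (-104 - 99) = 3 - 203 = -200)
p(v, f) = 1/23
G(H, C) = -4/75 + C/H (G(H, C) = C/H - 4/75 = -4/75 + C/H)
1/(-15292 + G(-102, q)) - p(b, 180) = 1/(-15292 + (-4/75 - 200/(-102))) - 1*1/23 = 1/(-15292 + (-4/75 - 200*(-1/102))) - 1/23 = 1/(-15292 + (-4/75 + 100/51)) - 1/23 = 1/(-15292 + 2432/1275) - 1/23 = 1/(-19494868/1275) - 1/23 = -1275/19494868 - 1/23 = -19524193/448381964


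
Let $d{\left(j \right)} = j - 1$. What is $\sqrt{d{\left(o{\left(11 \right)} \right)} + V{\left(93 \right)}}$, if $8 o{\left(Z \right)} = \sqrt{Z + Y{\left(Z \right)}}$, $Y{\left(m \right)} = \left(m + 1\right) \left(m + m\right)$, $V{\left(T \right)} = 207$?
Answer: $\frac{\sqrt{3296 + 10 \sqrt{11}}}{4} \approx 14.425$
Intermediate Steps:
$Y{\left(m \right)} = 2 m \left(1 + m\right)$ ($Y{\left(m \right)} = \left(1 + m\right) 2 m = 2 m \left(1 + m\right)$)
$o{\left(Z \right)} = \frac{\sqrt{Z + 2 Z \left(1 + Z\right)}}{8}$
$d{\left(j \right)} = -1 + j$ ($d{\left(j \right)} = j - 1 = -1 + j$)
$\sqrt{d{\left(o{\left(11 \right)} \right)} + V{\left(93 \right)}} = \sqrt{\left(-1 + \frac{\sqrt{11 \left(3 + 2 \cdot 11\right)}}{8}\right) + 207} = \sqrt{\left(-1 + \frac{\sqrt{11 \left(3 + 22\right)}}{8}\right) + 207} = \sqrt{\left(-1 + \frac{\sqrt{11 \cdot 25}}{8}\right) + 207} = \sqrt{\left(-1 + \frac{\sqrt{275}}{8}\right) + 207} = \sqrt{\left(-1 + \frac{5 \sqrt{11}}{8}\right) + 207} = \sqrt{206 + \frac{5 \sqrt{11}}{8}}$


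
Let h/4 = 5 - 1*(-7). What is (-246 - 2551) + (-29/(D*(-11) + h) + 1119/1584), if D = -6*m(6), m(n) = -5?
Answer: -69390269/24816 ≈ -2796.2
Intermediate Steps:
h = 48 (h = 4*(5 - 1*(-7)) = 4*(5 + 7) = 4*12 = 48)
D = 30 (D = -6*(-5) = 30)
(-246 - 2551) + (-29/(D*(-11) + h) + 1119/1584) = (-246 - 2551) + (-29/(30*(-11) + 48) + 1119/1584) = -2797 + (-29/(-330 + 48) + 1119*(1/1584)) = -2797 + (-29/(-282) + 373/528) = -2797 + (-29*(-1/282) + 373/528) = -2797 + (29/282 + 373/528) = -2797 + 20083/24816 = -69390269/24816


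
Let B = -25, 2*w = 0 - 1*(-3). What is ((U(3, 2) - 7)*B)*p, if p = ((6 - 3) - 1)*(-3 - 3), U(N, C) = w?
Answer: -1650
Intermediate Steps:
w = 3/2 (w = (0 - 1*(-3))/2 = (0 + 3)/2 = (½)*3 = 3/2 ≈ 1.5000)
U(N, C) = 3/2
p = -12 (p = (3 - 1)*(-6) = 2*(-6) = -12)
((U(3, 2) - 7)*B)*p = ((3/2 - 7)*(-25))*(-12) = -11/2*(-25)*(-12) = (275/2)*(-12) = -1650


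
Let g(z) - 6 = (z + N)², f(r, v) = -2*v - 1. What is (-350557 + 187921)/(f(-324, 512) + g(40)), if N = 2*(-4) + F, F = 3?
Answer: -81318/103 ≈ -789.50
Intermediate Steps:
N = -5 (N = 2*(-4) + 3 = -8 + 3 = -5)
f(r, v) = -1 - 2*v
g(z) = 6 + (-5 + z)² (g(z) = 6 + (z - 5)² = 6 + (-5 + z)²)
(-350557 + 187921)/(f(-324, 512) + g(40)) = (-350557 + 187921)/((-1 - 2*512) + (6 + (-5 + 40)²)) = -162636/((-1 - 1024) + (6 + 35²)) = -162636/(-1025 + (6 + 1225)) = -162636/(-1025 + 1231) = -162636/206 = -162636*1/206 = -81318/103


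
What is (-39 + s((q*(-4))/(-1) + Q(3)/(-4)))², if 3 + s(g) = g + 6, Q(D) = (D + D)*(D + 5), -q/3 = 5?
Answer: 11664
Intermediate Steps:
q = -15 (q = -3*5 = -15)
Q(D) = 2*D*(5 + D) (Q(D) = (2*D)*(5 + D) = 2*D*(5 + D))
s(g) = 3 + g (s(g) = -3 + (g + 6) = -3 + (6 + g) = 3 + g)
(-39 + s((q*(-4))/(-1) + Q(3)/(-4)))² = (-39 + (3 + (-15*(-4)/(-1) + (2*3*(5 + 3))/(-4))))² = (-39 + (3 + (60*(-1) + (2*3*8)*(-¼))))² = (-39 + (3 + (-60 + 48*(-¼))))² = (-39 + (3 + (-60 - 12)))² = (-39 + (3 - 72))² = (-39 - 69)² = (-108)² = 11664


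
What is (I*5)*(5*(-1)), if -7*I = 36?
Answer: 900/7 ≈ 128.57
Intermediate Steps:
I = -36/7 (I = -⅐*36 = -36/7 ≈ -5.1429)
(I*5)*(5*(-1)) = (-36/7*5)*(5*(-1)) = -180/7*(-5) = 900/7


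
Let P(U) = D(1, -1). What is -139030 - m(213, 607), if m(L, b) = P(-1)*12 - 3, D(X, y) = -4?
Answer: -138979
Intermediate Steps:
P(U) = -4
m(L, b) = -51 (m(L, b) = -4*12 - 3 = -48 - 3 = -51)
-139030 - m(213, 607) = -139030 - 1*(-51) = -139030 + 51 = -138979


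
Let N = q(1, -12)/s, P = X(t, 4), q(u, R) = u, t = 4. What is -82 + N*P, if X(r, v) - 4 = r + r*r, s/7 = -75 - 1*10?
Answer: -48814/595 ≈ -82.040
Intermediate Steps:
s = -595 (s = 7*(-75 - 1*10) = 7*(-75 - 10) = 7*(-85) = -595)
X(r, v) = 4 + r + r² (X(r, v) = 4 + (r + r*r) = 4 + (r + r²) = 4 + r + r²)
P = 24 (P = 4 + 4 + 4² = 4 + 4 + 16 = 24)
N = -1/595 (N = 1/(-595) = 1*(-1/595) = -1/595 ≈ -0.0016807)
-82 + N*P = -82 - 1/595*24 = -82 - 24/595 = -48814/595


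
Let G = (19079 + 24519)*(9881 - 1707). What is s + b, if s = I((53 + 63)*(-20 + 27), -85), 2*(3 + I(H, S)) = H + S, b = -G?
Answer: -712739383/2 ≈ -3.5637e+8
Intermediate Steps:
G = 356370052 (G = 43598*8174 = 356370052)
b = -356370052 (b = -1*356370052 = -356370052)
I(H, S) = -3 + H/2 + S/2 (I(H, S) = -3 + (H + S)/2 = -3 + (H/2 + S/2) = -3 + H/2 + S/2)
s = 721/2 (s = -3 + ((53 + 63)*(-20 + 27))/2 + (½)*(-85) = -3 + (116*7)/2 - 85/2 = -3 + (½)*812 - 85/2 = -3 + 406 - 85/2 = 721/2 ≈ 360.50)
s + b = 721/2 - 356370052 = -712739383/2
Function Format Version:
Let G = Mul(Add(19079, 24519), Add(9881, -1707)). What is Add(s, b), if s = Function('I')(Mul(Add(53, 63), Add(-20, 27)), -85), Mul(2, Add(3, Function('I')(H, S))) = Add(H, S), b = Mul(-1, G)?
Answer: Rational(-712739383, 2) ≈ -3.5637e+8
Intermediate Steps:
G = 356370052 (G = Mul(43598, 8174) = 356370052)
b = -356370052 (b = Mul(-1, 356370052) = -356370052)
Function('I')(H, S) = Add(-3, Mul(Rational(1, 2), H), Mul(Rational(1, 2), S)) (Function('I')(H, S) = Add(-3, Mul(Rational(1, 2), Add(H, S))) = Add(-3, Add(Mul(Rational(1, 2), H), Mul(Rational(1, 2), S))) = Add(-3, Mul(Rational(1, 2), H), Mul(Rational(1, 2), S)))
s = Rational(721, 2) (s = Add(-3, Mul(Rational(1, 2), Mul(Add(53, 63), Add(-20, 27))), Mul(Rational(1, 2), -85)) = Add(-3, Mul(Rational(1, 2), Mul(116, 7)), Rational(-85, 2)) = Add(-3, Mul(Rational(1, 2), 812), Rational(-85, 2)) = Add(-3, 406, Rational(-85, 2)) = Rational(721, 2) ≈ 360.50)
Add(s, b) = Add(Rational(721, 2), -356370052) = Rational(-712739383, 2)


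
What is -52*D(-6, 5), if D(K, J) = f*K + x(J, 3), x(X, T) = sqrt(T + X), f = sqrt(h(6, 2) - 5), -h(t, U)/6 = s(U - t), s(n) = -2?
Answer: -104*sqrt(2) + 312*sqrt(7) ≈ 678.40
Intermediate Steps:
h(t, U) = 12 (h(t, U) = -6*(-2) = 12)
f = sqrt(7) (f = sqrt(12 - 5) = sqrt(7) ≈ 2.6458)
D(K, J) = sqrt(3 + J) + K*sqrt(7) (D(K, J) = sqrt(7)*K + sqrt(3 + J) = K*sqrt(7) + sqrt(3 + J) = sqrt(3 + J) + K*sqrt(7))
-52*D(-6, 5) = -52*(sqrt(3 + 5) - 6*sqrt(7)) = -52*(sqrt(8) - 6*sqrt(7)) = -52*(2*sqrt(2) - 6*sqrt(7)) = -52*(-6*sqrt(7) + 2*sqrt(2)) = -104*sqrt(2) + 312*sqrt(7)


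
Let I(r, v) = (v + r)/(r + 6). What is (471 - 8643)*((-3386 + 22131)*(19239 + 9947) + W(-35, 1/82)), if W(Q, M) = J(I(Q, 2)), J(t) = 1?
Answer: -4470832318212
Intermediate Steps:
I(r, v) = (r + v)/(6 + r)
W(Q, M) = 1
(471 - 8643)*((-3386 + 22131)*(19239 + 9947) + W(-35, 1/82)) = (471 - 8643)*((-3386 + 22131)*(19239 + 9947) + 1) = -8172*(18745*29186 + 1) = -8172*(547091570 + 1) = -8172*547091571 = -4470832318212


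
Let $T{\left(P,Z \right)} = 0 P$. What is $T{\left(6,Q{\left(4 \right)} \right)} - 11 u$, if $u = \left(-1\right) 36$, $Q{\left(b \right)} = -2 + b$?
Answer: $396$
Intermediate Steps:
$u = -36$
$T{\left(P,Z \right)} = 0$
$T{\left(6,Q{\left(4 \right)} \right)} - 11 u = 0 - -396 = 0 + 396 = 396$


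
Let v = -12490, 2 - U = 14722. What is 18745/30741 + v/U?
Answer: 65988149/45250752 ≈ 1.4583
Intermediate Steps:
U = -14720 (U = 2 - 1*14722 = 2 - 14722 = -14720)
18745/30741 + v/U = 18745/30741 - 12490/(-14720) = 18745*(1/30741) - 12490*(-1/14720) = 18745/30741 + 1249/1472 = 65988149/45250752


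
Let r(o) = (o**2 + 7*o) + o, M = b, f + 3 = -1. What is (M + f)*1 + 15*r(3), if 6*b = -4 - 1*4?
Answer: 1469/3 ≈ 489.67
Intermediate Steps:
f = -4 (f = -3 - 1 = -4)
b = -4/3 (b = (-4 - 1*4)/6 = (-4 - 4)/6 = (1/6)*(-8) = -4/3 ≈ -1.3333)
M = -4/3 ≈ -1.3333
r(o) = o**2 + 8*o
(M + f)*1 + 15*r(3) = (-4/3 - 4)*1 + 15*(3*(8 + 3)) = -16/3*1 + 15*(3*11) = -16/3 + 15*33 = -16/3 + 495 = 1469/3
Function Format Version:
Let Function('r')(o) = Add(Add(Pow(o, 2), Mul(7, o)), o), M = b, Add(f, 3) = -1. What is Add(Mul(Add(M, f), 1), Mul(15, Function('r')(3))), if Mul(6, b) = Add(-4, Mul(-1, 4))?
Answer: Rational(1469, 3) ≈ 489.67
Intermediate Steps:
f = -4 (f = Add(-3, -1) = -4)
b = Rational(-4, 3) (b = Mul(Rational(1, 6), Add(-4, Mul(-1, 4))) = Mul(Rational(1, 6), Add(-4, -4)) = Mul(Rational(1, 6), -8) = Rational(-4, 3) ≈ -1.3333)
M = Rational(-4, 3) ≈ -1.3333
Function('r')(o) = Add(Pow(o, 2), Mul(8, o))
Add(Mul(Add(M, f), 1), Mul(15, Function('r')(3))) = Add(Mul(Add(Rational(-4, 3), -4), 1), Mul(15, Mul(3, Add(8, 3)))) = Add(Mul(Rational(-16, 3), 1), Mul(15, Mul(3, 11))) = Add(Rational(-16, 3), Mul(15, 33)) = Add(Rational(-16, 3), 495) = Rational(1469, 3)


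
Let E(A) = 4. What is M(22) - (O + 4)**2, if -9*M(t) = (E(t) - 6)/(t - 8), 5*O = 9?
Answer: -52958/1575 ≈ -33.624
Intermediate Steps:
O = 9/5 (O = (1/5)*9 = 9/5 ≈ 1.8000)
M(t) = 2/(9*(-8 + t)) (M(t) = -(4 - 6)/(9*(t - 8)) = -(-2)/(9*(-8 + t)) = 2/(9*(-8 + t)))
M(22) - (O + 4)**2 = 2/(9*(-8 + 22)) - (9/5 + 4)**2 = (2/9)/14 - (29/5)**2 = (2/9)*(1/14) - 1*841/25 = 1/63 - 841/25 = -52958/1575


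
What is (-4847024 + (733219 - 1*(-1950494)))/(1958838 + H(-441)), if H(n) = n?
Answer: -2163311/1958397 ≈ -1.1046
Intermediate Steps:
(-4847024 + (733219 - 1*(-1950494)))/(1958838 + H(-441)) = (-4847024 + (733219 - 1*(-1950494)))/(1958838 - 441) = (-4847024 + (733219 + 1950494))/1958397 = (-4847024 + 2683713)*(1/1958397) = -2163311*1/1958397 = -2163311/1958397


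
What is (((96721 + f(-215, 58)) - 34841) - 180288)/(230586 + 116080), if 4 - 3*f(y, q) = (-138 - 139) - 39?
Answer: -177452/519999 ≈ -0.34125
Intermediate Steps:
f(y, q) = 320/3 (f(y, q) = 4/3 - ((-138 - 139) - 39)/3 = 4/3 - (-277 - 39)/3 = 4/3 - 1/3*(-316) = 4/3 + 316/3 = 320/3)
(((96721 + f(-215, 58)) - 34841) - 180288)/(230586 + 116080) = (((96721 + 320/3) - 34841) - 180288)/(230586 + 116080) = ((290483/3 - 34841) - 180288)/346666 = (185960/3 - 180288)*(1/346666) = -354904/3*1/346666 = -177452/519999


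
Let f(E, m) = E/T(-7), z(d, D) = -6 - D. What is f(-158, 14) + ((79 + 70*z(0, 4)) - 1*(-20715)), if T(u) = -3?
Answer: 60440/3 ≈ 20147.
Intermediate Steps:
f(E, m) = -E/3 (f(E, m) = E/(-3) = E*(-1/3) = -E/3)
f(-158, 14) + ((79 + 70*z(0, 4)) - 1*(-20715)) = -1/3*(-158) + ((79 + 70*(-6 - 1*4)) - 1*(-20715)) = 158/3 + ((79 + 70*(-6 - 4)) + 20715) = 158/3 + ((79 + 70*(-10)) + 20715) = 158/3 + ((79 - 700) + 20715) = 158/3 + (-621 + 20715) = 158/3 + 20094 = 60440/3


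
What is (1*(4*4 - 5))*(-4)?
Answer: -44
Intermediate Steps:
(1*(4*4 - 5))*(-4) = (1*(16 - 5))*(-4) = (1*11)*(-4) = 11*(-4) = -44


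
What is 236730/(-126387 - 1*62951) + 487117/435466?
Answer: -5429053817/41225130754 ≈ -0.13169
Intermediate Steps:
236730/(-126387 - 1*62951) + 487117/435466 = 236730/(-126387 - 62951) + 487117*(1/435466) = 236730/(-189338) + 487117/435466 = 236730*(-1/189338) + 487117/435466 = -118365/94669 + 487117/435466 = -5429053817/41225130754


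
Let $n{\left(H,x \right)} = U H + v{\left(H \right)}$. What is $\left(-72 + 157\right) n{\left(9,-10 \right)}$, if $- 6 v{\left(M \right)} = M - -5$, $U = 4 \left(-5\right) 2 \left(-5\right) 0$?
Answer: $- \frac{595}{3} \approx -198.33$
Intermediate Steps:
$U = 0$ ($U = - 20 \left(\left(-10\right) 0\right) = \left(-20\right) 0 = 0$)
$v{\left(M \right)} = - \frac{5}{6} - \frac{M}{6}$ ($v{\left(M \right)} = - \frac{M - -5}{6} = - \frac{M + 5}{6} = - \frac{5 + M}{6} = - \frac{5}{6} - \frac{M}{6}$)
$n{\left(H,x \right)} = - \frac{5}{6} - \frac{H}{6}$ ($n{\left(H,x \right)} = 0 H - \left(\frac{5}{6} + \frac{H}{6}\right) = 0 - \left(\frac{5}{6} + \frac{H}{6}\right) = - \frac{5}{6} - \frac{H}{6}$)
$\left(-72 + 157\right) n{\left(9,-10 \right)} = \left(-72 + 157\right) \left(- \frac{5}{6} - \frac{3}{2}\right) = 85 \left(- \frac{5}{6} - \frac{3}{2}\right) = 85 \left(- \frac{7}{3}\right) = - \frac{595}{3}$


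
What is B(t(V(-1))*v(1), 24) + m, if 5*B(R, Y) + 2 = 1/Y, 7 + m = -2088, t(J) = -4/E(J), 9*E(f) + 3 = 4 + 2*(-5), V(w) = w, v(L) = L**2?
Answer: -251447/120 ≈ -2095.4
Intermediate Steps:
E(f) = -1 (E(f) = -1/3 + (4 + 2*(-5))/9 = -1/3 + (4 - 10)/9 = -1/3 + (1/9)*(-6) = -1/3 - 2/3 = -1)
t(J) = 4 (t(J) = -4/(-1) = -4*(-1) = 4)
m = -2095 (m = -7 - 2088 = -2095)
B(R, Y) = -2/5 + 1/(5*Y)
B(t(V(-1))*v(1), 24) + m = (1/5)*(1 - 2*24)/24 - 2095 = (1/5)*(1/24)*(1 - 48) - 2095 = (1/5)*(1/24)*(-47) - 2095 = -47/120 - 2095 = -251447/120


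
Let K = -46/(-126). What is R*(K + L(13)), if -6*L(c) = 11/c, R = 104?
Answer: 1468/63 ≈ 23.302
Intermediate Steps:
K = 23/63 (K = -46*(-1/126) = 23/63 ≈ 0.36508)
L(c) = -11/(6*c)
R*(K + L(13)) = 104*(23/63 - 11/6/13) = 104*(23/63 - 11/6*1/13) = 104*(23/63 - 11/78) = 104*(367/1638) = 1468/63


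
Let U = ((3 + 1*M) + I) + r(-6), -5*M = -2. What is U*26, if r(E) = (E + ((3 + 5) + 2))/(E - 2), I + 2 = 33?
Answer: 4407/5 ≈ 881.40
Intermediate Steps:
I = 31 (I = -2 + 33 = 31)
M = ⅖ (M = -⅕*(-2) = ⅖ ≈ 0.40000)
r(E) = (10 + E)/(-2 + E) (r(E) = (E + (8 + 2))/(-2 + E) = (E + 10)/(-2 + E) = (10 + E)/(-2 + E))
U = 339/10 (U = ((3 + 1*(⅖)) + 31) + (10 - 6)/(-2 - 6) = ((3 + ⅖) + 31) + 4/(-8) = (17/5 + 31) - ⅛*4 = 172/5 - ½ = 339/10 ≈ 33.900)
U*26 = (339/10)*26 = 4407/5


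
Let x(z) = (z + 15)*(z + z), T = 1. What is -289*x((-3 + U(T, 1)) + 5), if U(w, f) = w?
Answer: -31212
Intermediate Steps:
x(z) = 2*z*(15 + z) (x(z) = (15 + z)*(2*z) = 2*z*(15 + z))
-289*x((-3 + U(T, 1)) + 5) = -578*((-3 + 1) + 5)*(15 + ((-3 + 1) + 5)) = -578*(-2 + 5)*(15 + (-2 + 5)) = -578*3*(15 + 3) = -578*3*18 = -289*108 = -31212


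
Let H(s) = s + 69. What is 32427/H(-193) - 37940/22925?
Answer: -21374101/81220 ≈ -263.16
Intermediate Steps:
H(s) = 69 + s
32427/H(-193) - 37940/22925 = 32427/(69 - 193) - 37940/22925 = 32427/(-124) - 37940*1/22925 = 32427*(-1/124) - 1084/655 = -32427/124 - 1084/655 = -21374101/81220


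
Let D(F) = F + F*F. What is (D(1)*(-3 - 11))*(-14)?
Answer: 392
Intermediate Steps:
D(F) = F + F**2
(D(1)*(-3 - 11))*(-14) = ((1*(1 + 1))*(-3 - 11))*(-14) = ((1*2)*(-14))*(-14) = (2*(-14))*(-14) = -28*(-14) = 392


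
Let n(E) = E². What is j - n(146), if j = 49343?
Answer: 28027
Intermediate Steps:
j - n(146) = 49343 - 1*146² = 49343 - 1*21316 = 49343 - 21316 = 28027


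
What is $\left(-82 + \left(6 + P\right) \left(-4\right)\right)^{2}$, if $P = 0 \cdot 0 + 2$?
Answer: $12996$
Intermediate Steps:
$P = 2$ ($P = 0 + 2 = 2$)
$\left(-82 + \left(6 + P\right) \left(-4\right)\right)^{2} = \left(-82 + \left(6 + 2\right) \left(-4\right)\right)^{2} = \left(-82 + 8 \left(-4\right)\right)^{2} = \left(-82 - 32\right)^{2} = \left(-114\right)^{2} = 12996$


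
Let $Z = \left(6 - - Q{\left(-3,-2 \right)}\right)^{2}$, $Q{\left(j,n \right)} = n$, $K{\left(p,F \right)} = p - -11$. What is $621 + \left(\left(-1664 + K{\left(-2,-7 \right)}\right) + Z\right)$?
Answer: $-1018$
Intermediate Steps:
$K{\left(p,F \right)} = 11 + p$ ($K{\left(p,F \right)} = p + 11 = 11 + p$)
$Z = 16$ ($Z = \left(6 - 2\right)^{2} = 4^{2} = 16$)
$621 + \left(\left(-1664 + K{\left(-2,-7 \right)}\right) + Z\right) = 621 + \left(\left(-1664 + \left(11 - 2\right)\right) + 16\right) = 621 + \left(\left(-1664 + 9\right) + 16\right) = 621 + \left(-1655 + 16\right) = 621 - 1639 = -1018$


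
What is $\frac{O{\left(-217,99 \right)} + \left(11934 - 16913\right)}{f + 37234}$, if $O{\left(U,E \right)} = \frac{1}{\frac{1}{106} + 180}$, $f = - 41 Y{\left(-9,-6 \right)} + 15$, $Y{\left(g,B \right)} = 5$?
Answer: $- \frac{95004193}{706836564} \approx -0.13441$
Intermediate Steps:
$f = -190$ ($f = \left(-41\right) 5 + 15 = -205 + 15 = -190$)
$O{\left(U,E \right)} = \frac{106}{19081}$ ($O{\left(U,E \right)} = \frac{1}{\frac{1}{106} + 180} = \frac{1}{\frac{19081}{106}} = \frac{106}{19081}$)
$\frac{O{\left(-217,99 \right)} + \left(11934 - 16913\right)}{f + 37234} = \frac{\frac{106}{19081} + \left(11934 - 16913\right)}{-190 + 37234} = \frac{\frac{106}{19081} - 4979}{37044} = \left(- \frac{95004193}{19081}\right) \frac{1}{37044} = - \frac{95004193}{706836564}$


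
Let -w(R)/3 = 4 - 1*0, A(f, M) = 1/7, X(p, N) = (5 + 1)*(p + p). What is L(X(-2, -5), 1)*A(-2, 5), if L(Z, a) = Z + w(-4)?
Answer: -36/7 ≈ -5.1429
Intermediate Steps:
X(p, N) = 12*p (X(p, N) = 6*(2*p) = 12*p)
A(f, M) = ⅐
w(R) = -12 (w(R) = -3*(4 - 1*0) = -3*(4 + 0) = -3*4 = -12)
L(Z, a) = -12 + Z (L(Z, a) = Z - 12 = -12 + Z)
L(X(-2, -5), 1)*A(-2, 5) = (-12 + 12*(-2))*(⅐) = (-12 - 24)*(⅐) = -36*⅐ = -36/7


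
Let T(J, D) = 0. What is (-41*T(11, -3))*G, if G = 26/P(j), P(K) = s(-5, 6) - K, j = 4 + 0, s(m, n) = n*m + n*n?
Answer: 0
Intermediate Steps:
s(m, n) = n**2 + m*n (s(m, n) = m*n + n**2 = n**2 + m*n)
j = 4
P(K) = 6 - K (P(K) = 6*(-5 + 6) - K = 6*1 - K = 6 - K)
G = 13 (G = 26/(6 - 1*4) = 26/(6 - 4) = 26/2 = 26*(1/2) = 13)
(-41*T(11, -3))*G = -41*0*13 = 0*13 = 0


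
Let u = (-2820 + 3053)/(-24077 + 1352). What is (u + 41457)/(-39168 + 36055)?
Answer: -85646372/6431175 ≈ -13.317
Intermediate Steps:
u = -233/22725 (u = 233/(-22725) = 233*(-1/22725) = -233/22725 ≈ -0.010253)
(u + 41457)/(-39168 + 36055) = (-233/22725 + 41457)/(-39168 + 36055) = (942110092/22725)/(-3113) = (942110092/22725)*(-1/3113) = -85646372/6431175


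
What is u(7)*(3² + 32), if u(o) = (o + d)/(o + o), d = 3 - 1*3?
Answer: 41/2 ≈ 20.500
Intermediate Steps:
d = 0 (d = 3 - 3 = 0)
u(o) = ½ (u(o) = (o + 0)/(o + o) = o/((2*o)) = o*(1/(2*o)) = ½)
u(7)*(3² + 32) = (3² + 32)/2 = (9 + 32)/2 = (½)*41 = 41/2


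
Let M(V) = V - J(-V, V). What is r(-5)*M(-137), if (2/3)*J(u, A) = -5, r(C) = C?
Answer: 1295/2 ≈ 647.50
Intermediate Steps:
J(u, A) = -15/2 (J(u, A) = (3/2)*(-5) = -15/2)
M(V) = 15/2 + V (M(V) = V - 1*(-15/2) = V + 15/2 = 15/2 + V)
r(-5)*M(-137) = -5*(15/2 - 137) = -5*(-259/2) = 1295/2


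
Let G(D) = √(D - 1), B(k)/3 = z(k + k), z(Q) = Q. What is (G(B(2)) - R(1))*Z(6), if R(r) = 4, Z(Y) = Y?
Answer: -24 + 6*√11 ≈ -4.1003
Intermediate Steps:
B(k) = 6*k (B(k) = 3*(k + k) = 3*(2*k) = 6*k)
G(D) = √(-1 + D)
(G(B(2)) - R(1))*Z(6) = (√(-1 + 6*2) - 1*4)*6 = (√(-1 + 12) - 4)*6 = (√11 - 4)*6 = (-4 + √11)*6 = -24 + 6*√11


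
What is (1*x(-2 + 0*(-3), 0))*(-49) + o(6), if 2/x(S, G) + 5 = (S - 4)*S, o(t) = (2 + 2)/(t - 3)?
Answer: -38/3 ≈ -12.667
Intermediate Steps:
o(t) = 4/(-3 + t)
x(S, G) = 2/(-5 + S*(-4 + S)) (x(S, G) = 2/(-5 + (S - 4)*S) = 2/(-5 + (-4 + S)*S) = 2/(-5 + S*(-4 + S)))
(1*x(-2 + 0*(-3), 0))*(-49) + o(6) = (1*(2/(-5 + (-2 + 0*(-3))² - 4*(-2 + 0*(-3)))))*(-49) + 4/(-3 + 6) = (1*(2/(-5 + (-2 + 0)² - 4*(-2 + 0))))*(-49) + 4/3 = (1*(2/(-5 + (-2)² - 4*(-2))))*(-49) + 4*(⅓) = (1*(2/(-5 + 4 + 8)))*(-49) + 4/3 = (1*(2/7))*(-49) + 4/3 = (2/7)*(-49) + 4/3 = -14 + 4/3 = -38/3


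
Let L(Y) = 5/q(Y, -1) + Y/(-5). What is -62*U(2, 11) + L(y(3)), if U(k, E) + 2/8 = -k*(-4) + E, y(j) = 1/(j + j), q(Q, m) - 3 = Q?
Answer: -330872/285 ≈ -1161.0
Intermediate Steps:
q(Q, m) = 3 + Q
y(j) = 1/(2*j)
L(Y) = 5/(3 + Y) - Y/5 (L(Y) = 5/(3 + Y) + Y/(-5) = 5/(3 + Y) + Y*(-⅕) = 5/(3 + Y) - Y/5)
U(k, E) = -¼ + E + 4*k (U(k, E) = -¼ + (-k*(-4) + E) = -¼ + (4*k + E) = -¼ + (E + 4*k) = -¼ + E + 4*k)
-62*U(2, 11) + L(y(3)) = -62*(-¼ + 11 + 4*2) + (25 - (½)/3*(3 + (½)/3))/(5*(3 + (½)/3)) = -62*(-¼ + 11 + 8) + (25 - (½)*(⅓)*(3 + (½)*(⅓)))/(5*(3 + (½)*(⅓))) = -62*75/4 + (25 - 1*⅙*(3 + ⅙))/(5*(3 + ⅙)) = -2325/2 + (25 - 1*⅙*19/6)/(5*(19/6)) = -2325/2 + (⅕)*(6/19)*(25 - 19/36) = -2325/2 + (⅕)*(6/19)*(881/36) = -2325/2 + 881/570 = -330872/285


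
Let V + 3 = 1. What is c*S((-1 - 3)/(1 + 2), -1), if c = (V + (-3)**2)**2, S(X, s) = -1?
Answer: -49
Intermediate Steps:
V = -2 (V = -3 + 1 = -2)
c = 49 (c = (-2 + (-3)**2)**2 = (-2 + 9)**2 = 7**2 = 49)
c*S((-1 - 3)/(1 + 2), -1) = 49*(-1) = -49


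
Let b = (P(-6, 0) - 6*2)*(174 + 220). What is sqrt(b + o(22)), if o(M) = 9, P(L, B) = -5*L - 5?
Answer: sqrt(5131) ≈ 71.631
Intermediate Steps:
P(L, B) = -5 - 5*L
b = 5122 (b = ((-5 - 5*(-6)) - 6*2)*(174 + 220) = ((-5 + 30) - 12)*394 = (25 - 12)*394 = 13*394 = 5122)
sqrt(b + o(22)) = sqrt(5122 + 9) = sqrt(5131)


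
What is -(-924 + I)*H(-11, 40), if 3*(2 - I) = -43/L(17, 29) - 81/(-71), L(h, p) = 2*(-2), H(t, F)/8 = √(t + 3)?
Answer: 3155684*I*√2/213 ≈ 20952.0*I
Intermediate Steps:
H(t, F) = 8*√(3 + t) (H(t, F) = 8*√(t + 3) = 8*√(3 + t))
L(h, p) = -4
I = -1673/852 (I = 2 - (-43/(-4) - 81/(-71))/3 = 2 - (-43*(-¼) - 81*(-1/71))/3 = 2 - (43/4 + 81/71)/3 = 2 - ⅓*3377/284 = 2 - 3377/852 = -1673/852 ≈ -1.9636)
-(-924 + I)*H(-11, 40) = -(-924 - 1673/852)*8*√(3 - 11) = -(-788921)*8*√(-8)/852 = -(-788921)*8*(2*I*√2)/852 = -(-788921)*16*I*√2/852 = -(-3155684)*I*√2/213 = 3155684*I*√2/213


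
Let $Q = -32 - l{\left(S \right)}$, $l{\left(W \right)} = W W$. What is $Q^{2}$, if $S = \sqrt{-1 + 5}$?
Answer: $1296$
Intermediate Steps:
$S = 2$ ($S = \sqrt{4} = 2$)
$l{\left(W \right)} = W^{2}$
$Q = -36$ ($Q = -32 - 2^{2} = -32 - 4 = -36$)
$Q^{2} = \left(-36\right)^{2} = 1296$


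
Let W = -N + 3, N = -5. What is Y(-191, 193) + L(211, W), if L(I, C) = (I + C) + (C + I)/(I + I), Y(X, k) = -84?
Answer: 57189/422 ≈ 135.52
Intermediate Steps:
W = 8 (W = -1*(-5) + 3 = 5 + 3 = 8)
L(I, C) = C + I + (C + I)/(2*I) (L(I, C) = (C + I) + (C + I)/((2*I)) = (C + I) + (C + I)*(1/(2*I)) = (C + I) + (C + I)/(2*I) = C + I + (C + I)/(2*I))
Y(-191, 193) + L(211, W) = -84 + (1/2 + 8 + 211 + (1/2)*8/211) = -84 + (1/2 + 8 + 211 + (1/2)*8*(1/211)) = -84 + (1/2 + 8 + 211 + 4/211) = -84 + 92637/422 = 57189/422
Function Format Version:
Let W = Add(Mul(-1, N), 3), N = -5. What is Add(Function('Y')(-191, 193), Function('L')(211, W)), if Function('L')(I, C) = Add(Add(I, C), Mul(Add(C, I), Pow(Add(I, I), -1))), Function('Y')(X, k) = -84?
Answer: Rational(57189, 422) ≈ 135.52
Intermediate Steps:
W = 8 (W = Add(Mul(-1, -5), 3) = Add(5, 3) = 8)
Function('L')(I, C) = Add(C, I, Mul(Rational(1, 2), Pow(I, -1), Add(C, I))) (Function('L')(I, C) = Add(Add(C, I), Mul(Add(C, I), Pow(Mul(2, I), -1))) = Add(Add(C, I), Mul(Add(C, I), Mul(Rational(1, 2), Pow(I, -1)))) = Add(Add(C, I), Mul(Rational(1, 2), Pow(I, -1), Add(C, I))) = Add(C, I, Mul(Rational(1, 2), Pow(I, -1), Add(C, I))))
Add(Function('Y')(-191, 193), Function('L')(211, W)) = Add(-84, Add(Rational(1, 2), 8, 211, Mul(Rational(1, 2), 8, Pow(211, -1)))) = Add(-84, Add(Rational(1, 2), 8, 211, Mul(Rational(1, 2), 8, Rational(1, 211)))) = Add(-84, Add(Rational(1, 2), 8, 211, Rational(4, 211))) = Add(-84, Rational(92637, 422)) = Rational(57189, 422)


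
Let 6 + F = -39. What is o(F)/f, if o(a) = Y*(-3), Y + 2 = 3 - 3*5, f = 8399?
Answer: 42/8399 ≈ 0.0050006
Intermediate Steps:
Y = -14 (Y = -2 + (3 - 3*5) = -2 + (3 - 15) = -2 - 12 = -14)
F = -45 (F = -6 - 39 = -45)
o(a) = 42 (o(a) = -14*(-3) = 42)
o(F)/f = 42/8399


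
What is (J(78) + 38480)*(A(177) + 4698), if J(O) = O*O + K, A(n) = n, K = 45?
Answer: 217468875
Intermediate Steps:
J(O) = 45 + O² (J(O) = O*O + 45 = O² + 45 = 45 + O²)
(J(78) + 38480)*(A(177) + 4698) = ((45 + 78²) + 38480)*(177 + 4698) = ((45 + 6084) + 38480)*4875 = (6129 + 38480)*4875 = 44609*4875 = 217468875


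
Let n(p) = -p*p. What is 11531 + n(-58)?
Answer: 8167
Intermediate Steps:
n(p) = -p²
11531 + n(-58) = 11531 - 1*(-58)² = 11531 - 1*3364 = 11531 - 3364 = 8167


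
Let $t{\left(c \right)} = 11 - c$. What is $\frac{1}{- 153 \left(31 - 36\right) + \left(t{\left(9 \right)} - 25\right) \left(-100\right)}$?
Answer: $\frac{1}{3065} \approx 0.00032626$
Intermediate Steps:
$\frac{1}{- 153 \left(31 - 36\right) + \left(t{\left(9 \right)} - 25\right) \left(-100\right)} = \frac{1}{- 153 \left(31 - 36\right) + \left(\left(11 - 9\right) - 25\right) \left(-100\right)} = \frac{1}{\left(-153\right) \left(-5\right) + \left(\left(11 - 9\right) - 25\right) \left(-100\right)} = \frac{1}{765 + \left(2 - 25\right) \left(-100\right)} = \frac{1}{765 - -2300} = \frac{1}{765 + 2300} = \frac{1}{3065}$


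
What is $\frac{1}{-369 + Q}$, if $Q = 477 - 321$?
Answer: $- \frac{1}{213} \approx -0.0046948$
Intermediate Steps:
$Q = 156$ ($Q = 477 - 321 = 156$)
$\frac{1}{-369 + Q} = \frac{1}{-369 + 156} = \frac{1}{-213} = - \frac{1}{213}$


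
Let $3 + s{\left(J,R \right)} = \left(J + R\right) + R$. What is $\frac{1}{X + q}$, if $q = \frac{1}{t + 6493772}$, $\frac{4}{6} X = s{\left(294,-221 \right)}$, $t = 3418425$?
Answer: $- \frac{19824394}{4490225239} \approx -0.004415$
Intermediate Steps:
$s{\left(J,R \right)} = -3 + J + 2 R$ ($s{\left(J,R \right)} = -3 + \left(\left(J + R\right) + R\right) = -3 + \left(J + 2 R\right) = -3 + J + 2 R$)
$X = - \frac{453}{2}$ ($X = \frac{3 \left(-3 + 294 + 2 \left(-221\right)\right)}{2} = \frac{3 \left(-3 + 294 - 442\right)}{2} = \frac{3}{2} \left(-151\right) = - \frac{453}{2} \approx -226.5$)
$q = \frac{1}{9912197}$ ($q = \frac{1}{3418425 + 6493772} = \frac{1}{9912197} \approx 1.0089 \cdot 10^{-7}$)
$\frac{1}{X + q} = \frac{1}{- \frac{453}{2} + \frac{1}{9912197}} = \frac{1}{- \frac{4490225239}{19824394}} = - \frac{19824394}{4490225239}$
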